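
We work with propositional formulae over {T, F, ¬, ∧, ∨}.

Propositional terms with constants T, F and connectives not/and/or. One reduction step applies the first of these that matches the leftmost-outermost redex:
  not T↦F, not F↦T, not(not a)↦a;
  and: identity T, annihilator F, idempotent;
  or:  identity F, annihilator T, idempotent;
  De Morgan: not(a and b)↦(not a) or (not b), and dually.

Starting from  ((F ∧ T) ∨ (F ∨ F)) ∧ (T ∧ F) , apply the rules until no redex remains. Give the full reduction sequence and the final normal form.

  start: ((F ∧ T) ∨ (F ∨ F)) ∧ (T ∧ F)
  step 1: (F ∨ (F ∨ F)) ∧ (T ∧ F)
  step 2: (F ∨ F) ∧ (T ∧ F)
  step 3: F ∧ (T ∧ F)
  step 4: F

Answer: normal form = F  (in 4 steps)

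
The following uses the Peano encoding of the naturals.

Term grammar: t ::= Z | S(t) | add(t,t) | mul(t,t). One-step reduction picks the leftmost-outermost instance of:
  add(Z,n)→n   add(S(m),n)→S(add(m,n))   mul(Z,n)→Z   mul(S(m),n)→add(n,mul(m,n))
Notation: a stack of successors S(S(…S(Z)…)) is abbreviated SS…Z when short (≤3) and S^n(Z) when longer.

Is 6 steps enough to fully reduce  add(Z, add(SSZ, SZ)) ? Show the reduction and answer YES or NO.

  start: add(Z, add(SSZ, SZ))
  step 1: add(SSZ, SZ)
  step 2: S(add(SZ, SZ))
  step 3: S(S(add(Z, SZ)))
  step 4: SSSZ

Answer: YES — reaches normal form SSSZ in 4 ≤ 6 steps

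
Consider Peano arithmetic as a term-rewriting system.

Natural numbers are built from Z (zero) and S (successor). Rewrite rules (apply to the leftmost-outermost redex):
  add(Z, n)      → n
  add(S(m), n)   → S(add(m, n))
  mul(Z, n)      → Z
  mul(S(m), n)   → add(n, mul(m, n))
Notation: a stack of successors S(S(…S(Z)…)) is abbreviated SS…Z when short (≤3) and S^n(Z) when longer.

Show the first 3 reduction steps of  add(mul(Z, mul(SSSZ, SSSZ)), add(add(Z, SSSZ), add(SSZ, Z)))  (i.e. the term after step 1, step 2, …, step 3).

Answer: after 3 steps: add(SSSZ, add(SSZ, Z))

Working:
  start: add(mul(Z, mul(SSSZ, SSSZ)), add(add(Z, SSSZ), add(SSZ, Z)))
  [1] add(Z, add(add(Z, SSSZ), add(SSZ, Z)))
  [2] add(add(Z, SSSZ), add(SSZ, Z))
  [3] add(SSSZ, add(SSZ, Z))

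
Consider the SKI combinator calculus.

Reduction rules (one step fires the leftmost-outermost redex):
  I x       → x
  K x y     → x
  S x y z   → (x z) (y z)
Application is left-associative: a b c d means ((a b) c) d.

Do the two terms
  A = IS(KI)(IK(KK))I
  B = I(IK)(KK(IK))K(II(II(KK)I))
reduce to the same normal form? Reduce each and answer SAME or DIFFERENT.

Answer: SAME — A ⇓ KK, B ⇓ KK

Working:
Term A:
  start: IS(KI)(IK(KK))I
  →1  S(KI)(IK(KK))I
  →2  KII(IK(KK)I)
  →3  I(IK(KK)I)
  →4  IK(KK)I
  →5  K(KK)I
  →6  KK

Term B:
  start: I(IK)(KK(IK))K(II(II(KK)I))
  →1  IK(KK(IK))K(II(II(KK)I))
  →2  K(KK(IK))K(II(II(KK)I))
  →3  KK(IK)(II(II(KK)I))
  →4  K(II(II(KK)I))
  →5  K(I(II(KK)I))
  →6  K(II(KK)I)
  →7  K(I(KK)I)
  →8  K(KKI)
  →9  KK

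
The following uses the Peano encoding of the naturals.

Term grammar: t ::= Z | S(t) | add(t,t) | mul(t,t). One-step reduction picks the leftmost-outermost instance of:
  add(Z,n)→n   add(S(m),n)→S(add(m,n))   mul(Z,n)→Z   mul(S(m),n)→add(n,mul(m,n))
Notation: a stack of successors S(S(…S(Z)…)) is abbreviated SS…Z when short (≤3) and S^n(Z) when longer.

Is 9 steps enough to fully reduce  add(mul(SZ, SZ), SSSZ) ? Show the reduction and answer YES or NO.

Answer: YES — reaches normal form S^4(Z) in 6 ≤ 9 steps

Derivation:
  start: add(mul(SZ, SZ), SSSZ)
  step 1: add(add(SZ, mul(Z, SZ)), SSSZ)
  step 2: add(S(add(Z, mul(Z, SZ))), SSSZ)
  step 3: S(add(add(Z, mul(Z, SZ)), SSSZ))
  step 4: S(add(mul(Z, SZ), SSSZ))
  step 5: S(add(Z, SSSZ))
  step 6: S^4(Z)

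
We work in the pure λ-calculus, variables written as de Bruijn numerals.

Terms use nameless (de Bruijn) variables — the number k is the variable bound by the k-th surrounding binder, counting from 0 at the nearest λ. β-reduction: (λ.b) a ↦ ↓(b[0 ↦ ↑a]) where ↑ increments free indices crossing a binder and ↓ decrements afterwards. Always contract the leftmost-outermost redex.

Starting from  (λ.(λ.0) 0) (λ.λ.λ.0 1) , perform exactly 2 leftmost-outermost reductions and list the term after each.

Answer: after 2 steps: λ.λ.λ.0 1

Working:
  start: (λ.(λ.0) 0) (λ.λ.λ.0 1)
  [1] (λ.0) (λ.λ.λ.0 1)
  [2] λ.λ.λ.0 1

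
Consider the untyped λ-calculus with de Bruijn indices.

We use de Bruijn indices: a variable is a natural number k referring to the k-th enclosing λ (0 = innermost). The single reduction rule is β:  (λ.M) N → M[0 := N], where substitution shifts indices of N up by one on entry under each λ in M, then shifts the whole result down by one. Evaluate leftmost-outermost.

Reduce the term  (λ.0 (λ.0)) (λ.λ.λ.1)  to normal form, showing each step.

  start: (λ.0 (λ.0)) (λ.λ.λ.1)
  →1  (λ.λ.λ.1) (λ.0)
  →2  λ.λ.1

Answer: normal form = λ.λ.1  (in 2 steps)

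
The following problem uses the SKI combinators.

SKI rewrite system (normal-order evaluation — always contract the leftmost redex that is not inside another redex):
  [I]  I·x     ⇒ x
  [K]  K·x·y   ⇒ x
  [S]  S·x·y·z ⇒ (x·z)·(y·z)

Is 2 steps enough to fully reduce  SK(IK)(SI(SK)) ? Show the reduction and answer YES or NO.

  start: SK(IK)(SI(SK))
  →1  K(SI(SK))(IK(SI(SK)))
  →2  SI(SK)

Answer: YES — reaches normal form SI(SK) in 2 ≤ 2 steps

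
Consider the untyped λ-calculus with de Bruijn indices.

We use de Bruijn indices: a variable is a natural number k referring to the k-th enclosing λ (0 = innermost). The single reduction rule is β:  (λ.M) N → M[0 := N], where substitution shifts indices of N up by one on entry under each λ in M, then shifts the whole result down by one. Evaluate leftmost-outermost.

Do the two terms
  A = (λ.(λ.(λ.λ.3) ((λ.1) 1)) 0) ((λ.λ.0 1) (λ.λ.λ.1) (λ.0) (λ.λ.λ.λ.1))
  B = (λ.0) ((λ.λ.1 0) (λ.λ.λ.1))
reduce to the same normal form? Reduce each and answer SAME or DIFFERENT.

Term A:
  start: (λ.(λ.(λ.λ.3) ((λ.1) 1)) 0) ((λ.λ.0 1) (λ.λ.λ.1) (λ.0) (λ.λ.λ.λ.1))
  →1  (λ.(λ.λ.(λ.λ.0 1) (λ.λ.λ.1) (λ.0) (λ.λ.λ.λ.1)) ((λ.1) ((λ.λ.0 1) (λ.λ.λ.1) (λ.0) (λ.λ.λ.λ.1)))) ((λ.λ.0 1) (λ.λ.λ.1) (λ.0) (λ.λ.λ.λ.1))
  →2  (λ.λ.(λ.λ.0 1) (λ.λ.λ.1) (λ.0) (λ.λ.λ.λ.1)) ((λ.(λ.λ.0 1) (λ.λ.λ.1) (λ.0) (λ.λ.λ.λ.1)) ((λ.λ.0 1) (λ.λ.λ.1) (λ.0) (λ.λ.λ.λ.1)))
  →3  λ.(λ.λ.0 1) (λ.λ.λ.1) (λ.0) (λ.λ.λ.λ.1)
  →4  λ.(λ.0 (λ.λ.λ.1)) (λ.0) (λ.λ.λ.λ.1)
  →5  λ.(λ.0) (λ.λ.λ.1) (λ.λ.λ.λ.1)
  →6  λ.(λ.λ.λ.1) (λ.λ.λ.λ.1)
  →7  λ.λ.λ.1

Term B:
  start: (λ.0) ((λ.λ.1 0) (λ.λ.λ.1))
  →1  (λ.λ.1 0) (λ.λ.λ.1)
  →2  λ.(λ.λ.λ.1) 0
  →3  λ.λ.λ.1

Answer: SAME — A ⇓ λ.λ.λ.1, B ⇓ λ.λ.λ.1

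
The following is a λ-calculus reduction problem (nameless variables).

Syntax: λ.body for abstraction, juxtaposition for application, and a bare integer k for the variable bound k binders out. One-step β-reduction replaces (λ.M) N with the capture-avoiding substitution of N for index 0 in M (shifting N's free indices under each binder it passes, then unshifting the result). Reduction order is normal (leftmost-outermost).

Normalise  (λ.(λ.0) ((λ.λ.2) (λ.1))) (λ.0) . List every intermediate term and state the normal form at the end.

  start: (λ.(λ.0) ((λ.λ.2) (λ.1))) (λ.0)
  [1] (λ.0) ((λ.λ.λ.0) (λ.λ.0))
  [2] (λ.λ.λ.0) (λ.λ.0)
  [3] λ.λ.0

Answer: normal form = λ.λ.0  (in 3 steps)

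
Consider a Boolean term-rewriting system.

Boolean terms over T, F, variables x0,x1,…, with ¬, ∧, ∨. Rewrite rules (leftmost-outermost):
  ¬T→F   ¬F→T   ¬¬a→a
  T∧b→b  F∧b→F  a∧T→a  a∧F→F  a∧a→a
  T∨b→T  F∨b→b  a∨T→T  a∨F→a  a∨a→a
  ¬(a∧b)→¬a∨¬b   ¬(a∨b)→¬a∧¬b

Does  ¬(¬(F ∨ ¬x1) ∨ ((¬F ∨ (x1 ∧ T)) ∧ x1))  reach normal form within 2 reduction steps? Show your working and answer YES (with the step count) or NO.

  start: ¬(¬(F ∨ ¬x1) ∨ ((¬F ∨ (x1 ∧ T)) ∧ x1))
  →1  ¬¬(F ∨ ¬x1) ∧ ¬((¬F ∨ (x1 ∧ T)) ∧ x1)
  →2  (F ∨ ¬x1) ∧ ¬((¬F ∨ (x1 ∧ T)) ∧ x1)

Answer: NO — after 2 steps the term is (F ∨ ¬x1) ∧ ¬((¬F ∨ (x1 ∧ T)) ∧ x1), not yet normal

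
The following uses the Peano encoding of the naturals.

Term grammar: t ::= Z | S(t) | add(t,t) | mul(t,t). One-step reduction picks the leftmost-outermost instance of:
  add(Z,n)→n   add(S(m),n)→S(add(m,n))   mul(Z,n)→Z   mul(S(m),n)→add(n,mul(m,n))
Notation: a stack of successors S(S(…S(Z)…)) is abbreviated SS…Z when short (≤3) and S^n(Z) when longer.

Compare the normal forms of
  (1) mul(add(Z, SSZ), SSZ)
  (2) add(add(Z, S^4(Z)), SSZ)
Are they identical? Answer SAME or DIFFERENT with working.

Answer: DIFFERENT — A ⇓ S^4(Z), B ⇓ S^6(Z)

Working:
Term A:
  start: mul(add(Z, SSZ), SSZ)
  →1  mul(SSZ, SSZ)
  →2  add(SSZ, mul(SZ, SSZ))
  →3  S(add(SZ, mul(SZ, SSZ)))
  →4  S(S(add(Z, mul(SZ, SSZ))))
  →5  S(S(mul(SZ, SSZ)))
  →6  S(S(add(SSZ, mul(Z, SSZ))))
  →7  S(S(S(add(SZ, mul(Z, SSZ)))))
  →8  S(S(S(S(add(Z, mul(Z, SSZ))))))
  →9  S(S(S(S(mul(Z, SSZ)))))
  →10  S^4(Z)

Term B:
  start: add(add(Z, S^4(Z)), SSZ)
  →1  add(S^4(Z), SSZ)
  →2  S(add(SSSZ, SSZ))
  →3  S(S(add(SSZ, SSZ)))
  →4  S(S(S(add(SZ, SSZ))))
  →5  S(S(S(S(add(Z, SSZ)))))
  →6  S^6(Z)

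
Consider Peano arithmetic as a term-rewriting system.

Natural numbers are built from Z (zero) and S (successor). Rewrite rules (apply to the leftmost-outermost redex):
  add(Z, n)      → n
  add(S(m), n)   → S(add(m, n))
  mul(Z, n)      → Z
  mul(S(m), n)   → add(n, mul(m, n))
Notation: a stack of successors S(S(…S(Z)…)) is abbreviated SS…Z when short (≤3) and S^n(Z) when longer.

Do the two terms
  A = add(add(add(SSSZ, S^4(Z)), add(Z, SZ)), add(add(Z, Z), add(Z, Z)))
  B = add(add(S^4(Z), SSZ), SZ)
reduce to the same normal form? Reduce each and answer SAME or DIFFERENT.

Term A:
  start: add(add(add(SSSZ, S^4(Z)), add(Z, SZ)), add(add(Z, Z), add(Z, Z)))
  step 1: add(add(S(add(SSZ, S^4(Z))), add(Z, SZ)), add(add(Z, Z), add(Z, Z)))
  step 2: add(S(add(add(SSZ, S^4(Z)), add(Z, SZ))), add(add(Z, Z), add(Z, Z)))
  step 3: S(add(add(add(SSZ, S^4(Z)), add(Z, SZ)), add(add(Z, Z), add(Z, Z))))
  step 4: S(add(add(S(add(SZ, S^4(Z))), add(Z, SZ)), add(add(Z, Z), add(Z, Z))))
  step 5: S(add(S(add(add(SZ, S^4(Z)), add(Z, SZ))), add(add(Z, Z), add(Z, Z))))
  step 6: S(S(add(add(add(SZ, S^4(Z)), add(Z, SZ)), add(add(Z, Z), add(Z, Z)))))
  step 7: S(S(add(add(S(add(Z, S^4(Z))), add(Z, SZ)), add(add(Z, Z), add(Z, Z)))))
  step 8: S(S(add(S(add(add(Z, S^4(Z)), add(Z, SZ))), add(add(Z, Z), add(Z, Z)))))
  step 9: S(S(S(add(add(add(Z, S^4(Z)), add(Z, SZ)), add(add(Z, Z), add(Z, Z))))))
  step 10: S(S(S(add(add(S^4(Z), add(Z, SZ)), add(add(Z, Z), add(Z, Z))))))
  step 11: S(S(S(add(S(add(SSSZ, add(Z, SZ))), add(add(Z, Z), add(Z, Z))))))
  step 12: S(S(S(S(add(add(SSSZ, add(Z, SZ)), add(add(Z, Z), add(Z, Z)))))))
  step 13: S(S(S(S(add(S(add(SSZ, add(Z, SZ))), add(add(Z, Z), add(Z, Z)))))))
  step 14: S(S(S(S(S(add(add(SSZ, add(Z, SZ)), add(add(Z, Z), add(Z, Z))))))))
  step 15: S(S(S(S(S(add(S(add(SZ, add(Z, SZ))), add(add(Z, Z), add(Z, Z))))))))
  step 16: S(S(S(S(S(S(add(add(SZ, add(Z, SZ)), add(add(Z, Z), add(Z, Z)))))))))
  step 17: S(S(S(S(S(S(add(S(add(Z, add(Z, SZ))), add(add(Z, Z), add(Z, Z)))))))))
  step 18: S(S(S(S(S(S(S(add(add(Z, add(Z, SZ)), add(add(Z, Z), add(Z, Z))))))))))
  step 19: S(S(S(S(S(S(S(add(add(Z, SZ), add(add(Z, Z), add(Z, Z))))))))))
  step 20: S(S(S(S(S(S(S(add(SZ, add(add(Z, Z), add(Z, Z))))))))))
  step 21: S(S(S(S(S(S(S(S(add(Z, add(add(Z, Z), add(Z, Z)))))))))))
  step 22: S(S(S(S(S(S(S(S(add(add(Z, Z), add(Z, Z))))))))))
  step 23: S(S(S(S(S(S(S(S(add(Z, add(Z, Z))))))))))
  step 24: S(S(S(S(S(S(S(S(add(Z, Z)))))))))
  step 25: S^8(Z)

Term B:
  start: add(add(S^4(Z), SSZ), SZ)
  step 1: add(S(add(SSSZ, SSZ)), SZ)
  step 2: S(add(add(SSSZ, SSZ), SZ))
  step 3: S(add(S(add(SSZ, SSZ)), SZ))
  step 4: S(S(add(add(SSZ, SSZ), SZ)))
  step 5: S(S(add(S(add(SZ, SSZ)), SZ)))
  step 6: S(S(S(add(add(SZ, SSZ), SZ))))
  step 7: S(S(S(add(S(add(Z, SSZ)), SZ))))
  step 8: S(S(S(S(add(add(Z, SSZ), SZ)))))
  step 9: S(S(S(S(add(SSZ, SZ)))))
  step 10: S(S(S(S(S(add(SZ, SZ))))))
  step 11: S(S(S(S(S(S(add(Z, SZ)))))))
  step 12: S^7(Z)

Answer: DIFFERENT — A ⇓ S^8(Z), B ⇓ S^7(Z)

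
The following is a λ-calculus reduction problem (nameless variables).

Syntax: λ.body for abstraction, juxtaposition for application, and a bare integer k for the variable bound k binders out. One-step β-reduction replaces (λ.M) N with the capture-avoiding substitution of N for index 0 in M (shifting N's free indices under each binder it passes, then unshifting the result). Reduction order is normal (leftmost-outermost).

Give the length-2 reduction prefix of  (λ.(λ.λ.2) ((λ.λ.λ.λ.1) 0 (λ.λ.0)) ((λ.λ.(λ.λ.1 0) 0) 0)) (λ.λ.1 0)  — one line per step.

Answer: after 2 steps: (λ.λ.λ.1 0) ((λ.λ.(λ.λ.1 0) 0) (λ.λ.1 0))

Reduction:
  start: (λ.(λ.λ.2) ((λ.λ.λ.λ.1) 0 (λ.λ.0)) ((λ.λ.(λ.λ.1 0) 0) 0)) (λ.λ.1 0)
  →1  (λ.λ.λ.λ.1 0) ((λ.λ.λ.λ.1) (λ.λ.1 0) (λ.λ.0)) ((λ.λ.(λ.λ.1 0) 0) (λ.λ.1 0))
  →2  (λ.λ.λ.1 0) ((λ.λ.(λ.λ.1 0) 0) (λ.λ.1 0))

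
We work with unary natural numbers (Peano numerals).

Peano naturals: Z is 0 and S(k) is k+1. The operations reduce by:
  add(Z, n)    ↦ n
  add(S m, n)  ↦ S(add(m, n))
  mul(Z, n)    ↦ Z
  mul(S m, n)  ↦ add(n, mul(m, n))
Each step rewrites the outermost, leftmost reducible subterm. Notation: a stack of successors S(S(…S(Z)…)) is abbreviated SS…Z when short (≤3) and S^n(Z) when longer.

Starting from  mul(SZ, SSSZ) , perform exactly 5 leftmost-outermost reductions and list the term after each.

  start: mul(SZ, SSSZ)
  →1  add(SSSZ, mul(Z, SSSZ))
  →2  S(add(SSZ, mul(Z, SSSZ)))
  →3  S(S(add(SZ, mul(Z, SSSZ))))
  →4  S(S(S(add(Z, mul(Z, SSSZ)))))
  →5  S(S(S(mul(Z, SSSZ))))

Answer: after 5 steps: S(S(S(mul(Z, SSSZ))))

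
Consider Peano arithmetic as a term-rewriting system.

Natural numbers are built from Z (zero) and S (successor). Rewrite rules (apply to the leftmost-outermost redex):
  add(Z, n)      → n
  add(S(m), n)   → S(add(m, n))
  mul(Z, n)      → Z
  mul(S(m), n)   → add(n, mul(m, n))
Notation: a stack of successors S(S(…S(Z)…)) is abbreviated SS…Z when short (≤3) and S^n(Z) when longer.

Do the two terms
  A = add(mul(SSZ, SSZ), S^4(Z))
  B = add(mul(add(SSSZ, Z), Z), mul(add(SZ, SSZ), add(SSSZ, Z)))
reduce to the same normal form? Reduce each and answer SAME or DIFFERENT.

Term A:
  start: add(mul(SSZ, SSZ), S^4(Z))
  →1  add(add(SSZ, mul(SZ, SSZ)), S^4(Z))
  →2  add(S(add(SZ, mul(SZ, SSZ))), S^4(Z))
  →3  S(add(add(SZ, mul(SZ, SSZ)), S^4(Z)))
  →4  S(add(S(add(Z, mul(SZ, SSZ))), S^4(Z)))
  →5  S(S(add(add(Z, mul(SZ, SSZ)), S^4(Z))))
  →6  S(S(add(mul(SZ, SSZ), S^4(Z))))
  →7  S(S(add(add(SSZ, mul(Z, SSZ)), S^4(Z))))
  →8  S(S(add(S(add(SZ, mul(Z, SSZ))), S^4(Z))))
  →9  S(S(S(add(add(SZ, mul(Z, SSZ)), S^4(Z)))))
  →10  S(S(S(add(S(add(Z, mul(Z, SSZ))), S^4(Z)))))
  →11  S(S(S(S(add(add(Z, mul(Z, SSZ)), S^4(Z))))))
  →12  S(S(S(S(add(mul(Z, SSZ), S^4(Z))))))
  →13  S(S(S(S(add(Z, S^4(Z))))))
  →14  S^8(Z)

Term B:
  start: add(mul(add(SSSZ, Z), Z), mul(add(SZ, SSZ), add(SSSZ, Z)))
  →1  add(mul(S(add(SSZ, Z)), Z), mul(add(SZ, SSZ), add(SSSZ, Z)))
  →2  add(add(Z, mul(add(SSZ, Z), Z)), mul(add(SZ, SSZ), add(SSSZ, Z)))
  →3  add(mul(add(SSZ, Z), Z), mul(add(SZ, SSZ), add(SSSZ, Z)))
  →4  add(mul(S(add(SZ, Z)), Z), mul(add(SZ, SSZ), add(SSSZ, Z)))
  →5  add(add(Z, mul(add(SZ, Z), Z)), mul(add(SZ, SSZ), add(SSSZ, Z)))
  →6  add(mul(add(SZ, Z), Z), mul(add(SZ, SSZ), add(SSSZ, Z)))
  →7  add(mul(S(add(Z, Z)), Z), mul(add(SZ, SSZ), add(SSSZ, Z)))
  →8  add(add(Z, mul(add(Z, Z), Z)), mul(add(SZ, SSZ), add(SSSZ, Z)))
  →9  add(mul(add(Z, Z), Z), mul(add(SZ, SSZ), add(SSSZ, Z)))
  →10  add(mul(Z, Z), mul(add(SZ, SSZ), add(SSSZ, Z)))
  →11  add(Z, mul(add(SZ, SSZ), add(SSSZ, Z)))
  →12  mul(add(SZ, SSZ), add(SSSZ, Z))
  →13  mul(S(add(Z, SSZ)), add(SSSZ, Z))
  →14  add(add(SSSZ, Z), mul(add(Z, SSZ), add(SSSZ, Z)))
  →15  add(S(add(SSZ, Z)), mul(add(Z, SSZ), add(SSSZ, Z)))
  →16  S(add(add(SSZ, Z), mul(add(Z, SSZ), add(SSSZ, Z))))
  →17  S(add(S(add(SZ, Z)), mul(add(Z, SSZ), add(SSSZ, Z))))
  →18  S(S(add(add(SZ, Z), mul(add(Z, SSZ), add(SSSZ, Z)))))
  →19  S(S(add(S(add(Z, Z)), mul(add(Z, SSZ), add(SSSZ, Z)))))
  →20  S(S(S(add(add(Z, Z), mul(add(Z, SSZ), add(SSSZ, Z))))))
  →21  S(S(S(add(Z, mul(add(Z, SSZ), add(SSSZ, Z))))))
  →22  S(S(S(mul(add(Z, SSZ), add(SSSZ, Z)))))
  →23  S(S(S(mul(SSZ, add(SSSZ, Z)))))
  →24  S(S(S(add(add(SSSZ, Z), mul(SZ, add(SSSZ, Z))))))
  →25  S(S(S(add(S(add(SSZ, Z)), mul(SZ, add(SSSZ, Z))))))
  →26  S(S(S(S(add(add(SSZ, Z), mul(SZ, add(SSSZ, Z)))))))
  →27  S(S(S(S(add(S(add(SZ, Z)), mul(SZ, add(SSSZ, Z)))))))
  →28  S(S(S(S(S(add(add(SZ, Z), mul(SZ, add(SSSZ, Z))))))))
  →29  S(S(S(S(S(add(S(add(Z, Z)), mul(SZ, add(SSSZ, Z))))))))
  →30  S(S(S(S(S(S(add(add(Z, Z), mul(SZ, add(SSSZ, Z)))))))))
  →31  S(S(S(S(S(S(add(Z, mul(SZ, add(SSSZ, Z)))))))))
  →32  S(S(S(S(S(S(mul(SZ, add(SSSZ, Z))))))))
  →33  S(S(S(S(S(S(add(add(SSSZ, Z), mul(Z, add(SSSZ, Z)))))))))
  →34  S(S(S(S(S(S(add(S(add(SSZ, Z)), mul(Z, add(SSSZ, Z)))))))))
  →35  S(S(S(S(S(S(S(add(add(SSZ, Z), mul(Z, add(SSSZ, Z))))))))))
  →36  S(S(S(S(S(S(S(add(S(add(SZ, Z)), mul(Z, add(SSSZ, Z))))))))))
  →37  S(S(S(S(S(S(S(S(add(add(SZ, Z), mul(Z, add(SSSZ, Z)))))))))))
  →38  S(S(S(S(S(S(S(S(add(S(add(Z, Z)), mul(Z, add(SSSZ, Z)))))))))))
  →39  S(S(S(S(S(S(S(S(S(add(add(Z, Z), mul(Z, add(SSSZ, Z))))))))))))
  →40  S(S(S(S(S(S(S(S(S(add(Z, mul(Z, add(SSSZ, Z))))))))))))
  →41  S(S(S(S(S(S(S(S(S(mul(Z, add(SSSZ, Z)))))))))))
  →42  S^9(Z)

Answer: DIFFERENT — A ⇓ S^8(Z), B ⇓ S^9(Z)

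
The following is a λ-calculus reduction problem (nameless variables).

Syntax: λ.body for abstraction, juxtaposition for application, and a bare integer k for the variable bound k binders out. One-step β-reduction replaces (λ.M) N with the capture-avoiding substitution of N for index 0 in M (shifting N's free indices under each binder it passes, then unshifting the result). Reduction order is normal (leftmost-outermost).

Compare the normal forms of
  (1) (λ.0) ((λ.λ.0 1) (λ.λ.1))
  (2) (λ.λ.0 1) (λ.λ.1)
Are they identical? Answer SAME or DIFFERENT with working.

Term A:
  start: (λ.0) ((λ.λ.0 1) (λ.λ.1))
  step 1: (λ.λ.0 1) (λ.λ.1)
  step 2: λ.0 (λ.λ.1)

Term B:
  start: (λ.λ.0 1) (λ.λ.1)
  step 1: λ.0 (λ.λ.1)

Answer: SAME — A ⇓ λ.0 (λ.λ.1), B ⇓ λ.0 (λ.λ.1)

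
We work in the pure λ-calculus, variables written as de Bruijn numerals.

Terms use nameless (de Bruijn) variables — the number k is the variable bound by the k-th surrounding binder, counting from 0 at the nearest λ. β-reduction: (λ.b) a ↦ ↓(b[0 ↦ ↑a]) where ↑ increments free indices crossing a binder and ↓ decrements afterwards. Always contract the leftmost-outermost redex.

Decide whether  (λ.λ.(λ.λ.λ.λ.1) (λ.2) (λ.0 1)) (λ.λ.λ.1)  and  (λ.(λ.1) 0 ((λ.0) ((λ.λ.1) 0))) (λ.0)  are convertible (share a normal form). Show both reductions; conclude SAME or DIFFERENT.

Answer: DIFFERENT — A ⇓ λ.λ.λ.1, B ⇓ λ.λ.0

Derivation:
Term A:
  start: (λ.λ.(λ.λ.λ.λ.1) (λ.2) (λ.0 1)) (λ.λ.λ.1)
  [1] λ.(λ.λ.λ.λ.1) (λ.λ.λ.λ.1) (λ.0 1)
  [2] λ.(λ.λ.λ.1) (λ.0 1)
  [3] λ.λ.λ.1

Term B:
  start: (λ.(λ.1) 0 ((λ.0) ((λ.λ.1) 0))) (λ.0)
  [1] (λ.λ.0) (λ.0) ((λ.0) ((λ.λ.1) (λ.0)))
  [2] (λ.0) ((λ.0) ((λ.λ.1) (λ.0)))
  [3] (λ.0) ((λ.λ.1) (λ.0))
  [4] (λ.λ.1) (λ.0)
  [5] λ.λ.0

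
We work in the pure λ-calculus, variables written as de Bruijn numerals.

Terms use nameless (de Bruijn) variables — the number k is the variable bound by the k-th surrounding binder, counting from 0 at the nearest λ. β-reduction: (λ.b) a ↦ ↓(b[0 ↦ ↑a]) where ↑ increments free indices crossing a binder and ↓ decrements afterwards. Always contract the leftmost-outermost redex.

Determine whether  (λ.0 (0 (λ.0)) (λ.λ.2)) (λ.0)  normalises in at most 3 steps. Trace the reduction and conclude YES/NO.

Answer: NO — after 3 steps the term is (λ.0) (λ.λ.λ.0), not yet normal

Derivation:
  start: (λ.0 (0 (λ.0)) (λ.λ.2)) (λ.0)
  [1] (λ.0) ((λ.0) (λ.0)) (λ.λ.λ.0)
  [2] (λ.0) (λ.0) (λ.λ.λ.0)
  [3] (λ.0) (λ.λ.λ.0)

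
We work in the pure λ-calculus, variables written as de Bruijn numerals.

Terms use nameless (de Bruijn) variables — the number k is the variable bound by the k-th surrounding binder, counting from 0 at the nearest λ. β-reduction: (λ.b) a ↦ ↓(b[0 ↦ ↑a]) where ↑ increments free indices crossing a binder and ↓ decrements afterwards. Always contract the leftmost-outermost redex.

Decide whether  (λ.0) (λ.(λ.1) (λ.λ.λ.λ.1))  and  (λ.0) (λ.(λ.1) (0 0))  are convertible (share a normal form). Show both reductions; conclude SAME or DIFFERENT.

Term A:
  start: (λ.0) (λ.(λ.1) (λ.λ.λ.λ.1))
  →1  λ.(λ.1) (λ.λ.λ.λ.1)
  →2  λ.0

Term B:
  start: (λ.0) (λ.(λ.1) (0 0))
  →1  λ.(λ.1) (0 0)
  →2  λ.0

Answer: SAME — A ⇓ λ.0, B ⇓ λ.0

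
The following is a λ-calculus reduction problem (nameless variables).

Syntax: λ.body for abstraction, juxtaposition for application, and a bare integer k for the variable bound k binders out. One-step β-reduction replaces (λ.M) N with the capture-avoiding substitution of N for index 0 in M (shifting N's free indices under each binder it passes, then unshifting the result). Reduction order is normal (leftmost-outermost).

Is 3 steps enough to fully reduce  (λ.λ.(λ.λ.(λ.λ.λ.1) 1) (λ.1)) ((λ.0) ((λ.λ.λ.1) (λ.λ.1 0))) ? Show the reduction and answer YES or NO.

  start: (λ.λ.(λ.λ.(λ.λ.λ.1) 1) (λ.1)) ((λ.0) ((λ.λ.λ.1) (λ.λ.1 0)))
  →1  λ.(λ.λ.(λ.λ.λ.1) 1) (λ.1)
  →2  λ.λ.(λ.λ.λ.1) (λ.2)
  →3  λ.λ.λ.λ.1

Answer: YES — reaches normal form λ.λ.λ.λ.1 in 3 ≤ 3 steps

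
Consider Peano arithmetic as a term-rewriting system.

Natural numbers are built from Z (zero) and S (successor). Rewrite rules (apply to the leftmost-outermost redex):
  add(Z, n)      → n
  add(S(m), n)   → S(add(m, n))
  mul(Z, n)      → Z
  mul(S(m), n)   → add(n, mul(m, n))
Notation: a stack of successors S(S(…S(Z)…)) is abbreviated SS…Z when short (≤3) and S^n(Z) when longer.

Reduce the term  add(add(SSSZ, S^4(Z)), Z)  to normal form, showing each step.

Answer: normal form = S^7(Z)  (in 12 steps)

Working:
  start: add(add(SSSZ, S^4(Z)), Z)
  →1  add(S(add(SSZ, S^4(Z))), Z)
  →2  S(add(add(SSZ, S^4(Z)), Z))
  →3  S(add(S(add(SZ, S^4(Z))), Z))
  →4  S(S(add(add(SZ, S^4(Z)), Z)))
  →5  S(S(add(S(add(Z, S^4(Z))), Z)))
  →6  S(S(S(add(add(Z, S^4(Z)), Z))))
  →7  S(S(S(add(S^4(Z), Z))))
  →8  S(S(S(S(add(SSSZ, Z)))))
  →9  S(S(S(S(S(add(SSZ, Z))))))
  →10  S(S(S(S(S(S(add(SZ, Z)))))))
  →11  S(S(S(S(S(S(S(add(Z, Z))))))))
  →12  S^7(Z)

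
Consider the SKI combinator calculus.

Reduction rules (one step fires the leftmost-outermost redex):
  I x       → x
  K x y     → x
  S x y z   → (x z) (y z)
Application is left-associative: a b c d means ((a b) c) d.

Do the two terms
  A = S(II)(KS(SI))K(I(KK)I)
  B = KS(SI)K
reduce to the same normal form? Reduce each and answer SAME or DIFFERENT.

Answer: SAME — A ⇓ SK, B ⇓ SK

Working:
Term A:
  start: S(II)(KS(SI))K(I(KK)I)
  →1  IIK(KS(SI)K)(I(KK)I)
  →2  IK(KS(SI)K)(I(KK)I)
  →3  K(KS(SI)K)(I(KK)I)
  →4  KS(SI)K
  →5  SK

Term B:
  start: KS(SI)K
  →1  SK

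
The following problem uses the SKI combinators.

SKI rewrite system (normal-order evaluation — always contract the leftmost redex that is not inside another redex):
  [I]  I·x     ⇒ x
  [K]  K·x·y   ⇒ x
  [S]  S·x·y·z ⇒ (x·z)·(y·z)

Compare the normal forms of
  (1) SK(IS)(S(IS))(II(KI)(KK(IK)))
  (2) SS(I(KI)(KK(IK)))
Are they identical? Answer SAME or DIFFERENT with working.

Answer: SAME — A ⇓ SSI, B ⇓ SSI

Derivation:
Term A:
  start: SK(IS)(S(IS))(II(KI)(KK(IK)))
  step 1: K(S(IS))(IS(S(IS)))(II(KI)(KK(IK)))
  step 2: S(IS)(II(KI)(KK(IK)))
  step 3: SS(II(KI)(KK(IK)))
  step 4: SS(I(KI)(KK(IK)))
  step 5: SS(KI(KK(IK)))
  step 6: SSI

Term B:
  start: SS(I(KI)(KK(IK)))
  step 1: SS(KI(KK(IK)))
  step 2: SSI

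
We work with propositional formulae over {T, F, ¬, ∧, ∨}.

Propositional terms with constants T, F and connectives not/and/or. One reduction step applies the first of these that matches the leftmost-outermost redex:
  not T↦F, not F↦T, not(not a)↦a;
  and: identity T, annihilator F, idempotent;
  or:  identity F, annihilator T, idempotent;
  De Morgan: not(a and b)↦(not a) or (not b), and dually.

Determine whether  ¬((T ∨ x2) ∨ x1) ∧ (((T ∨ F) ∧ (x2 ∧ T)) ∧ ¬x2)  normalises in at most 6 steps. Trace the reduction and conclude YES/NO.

  start: ¬((T ∨ x2) ∨ x1) ∧ (((T ∨ F) ∧ (x2 ∧ T)) ∧ ¬x2)
  step 1: (¬(T ∨ x2) ∧ ¬x1) ∧ (((T ∨ F) ∧ (x2 ∧ T)) ∧ ¬x2)
  step 2: ((¬T ∧ ¬x2) ∧ ¬x1) ∧ (((T ∨ F) ∧ (x2 ∧ T)) ∧ ¬x2)
  step 3: ((F ∧ ¬x2) ∧ ¬x1) ∧ (((T ∨ F) ∧ (x2 ∧ T)) ∧ ¬x2)
  step 4: (F ∧ ¬x1) ∧ (((T ∨ F) ∧ (x2 ∧ T)) ∧ ¬x2)
  step 5: F ∧ (((T ∨ F) ∧ (x2 ∧ T)) ∧ ¬x2)
  step 6: F

Answer: YES — reaches normal form F in 6 ≤ 6 steps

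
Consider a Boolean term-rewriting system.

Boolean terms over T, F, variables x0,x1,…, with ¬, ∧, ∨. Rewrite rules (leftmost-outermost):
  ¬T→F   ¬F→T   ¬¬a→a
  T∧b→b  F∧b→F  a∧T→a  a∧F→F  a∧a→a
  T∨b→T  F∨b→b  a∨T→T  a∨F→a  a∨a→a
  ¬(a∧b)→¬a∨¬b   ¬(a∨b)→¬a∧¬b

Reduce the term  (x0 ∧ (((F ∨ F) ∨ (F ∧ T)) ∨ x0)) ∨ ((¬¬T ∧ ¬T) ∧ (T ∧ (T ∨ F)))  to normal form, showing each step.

Answer: normal form = x0  (in 10 steps)

Working:
  start: (x0 ∧ (((F ∨ F) ∨ (F ∧ T)) ∨ x0)) ∨ ((¬¬T ∧ ¬T) ∧ (T ∧ (T ∨ F)))
  step 1: (x0 ∧ ((F ∨ (F ∧ T)) ∨ x0)) ∨ ((¬¬T ∧ ¬T) ∧ (T ∧ (T ∨ F)))
  step 2: (x0 ∧ ((F ∧ T) ∨ x0)) ∨ ((¬¬T ∧ ¬T) ∧ (T ∧ (T ∨ F)))
  step 3: (x0 ∧ (F ∨ x0)) ∨ ((¬¬T ∧ ¬T) ∧ (T ∧ (T ∨ F)))
  step 4: (x0 ∧ x0) ∨ ((¬¬T ∧ ¬T) ∧ (T ∧ (T ∨ F)))
  step 5: x0 ∨ ((¬¬T ∧ ¬T) ∧ (T ∧ (T ∨ F)))
  step 6: x0 ∨ ((T ∧ ¬T) ∧ (T ∧ (T ∨ F)))
  step 7: x0 ∨ (¬T ∧ (T ∧ (T ∨ F)))
  step 8: x0 ∨ (F ∧ (T ∧ (T ∨ F)))
  step 9: x0 ∨ F
  step 10: x0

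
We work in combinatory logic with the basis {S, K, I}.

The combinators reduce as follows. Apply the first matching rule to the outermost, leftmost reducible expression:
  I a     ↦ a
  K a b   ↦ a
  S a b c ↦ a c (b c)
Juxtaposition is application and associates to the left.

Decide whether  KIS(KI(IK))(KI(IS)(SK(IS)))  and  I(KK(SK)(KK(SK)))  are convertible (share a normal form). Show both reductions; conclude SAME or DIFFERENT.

Answer: DIFFERENT — A ⇓ SKS, B ⇓ KK

Derivation:
Term A:
  start: KIS(KI(IK))(KI(IS)(SK(IS)))
  step 1: I(KI(IK))(KI(IS)(SK(IS)))
  step 2: KI(IK)(KI(IS)(SK(IS)))
  step 3: I(KI(IS)(SK(IS)))
  step 4: KI(IS)(SK(IS))
  step 5: I(SK(IS))
  step 6: SK(IS)
  step 7: SKS

Term B:
  start: I(KK(SK)(KK(SK)))
  step 1: KK(SK)(KK(SK))
  step 2: K(KK(SK))
  step 3: KK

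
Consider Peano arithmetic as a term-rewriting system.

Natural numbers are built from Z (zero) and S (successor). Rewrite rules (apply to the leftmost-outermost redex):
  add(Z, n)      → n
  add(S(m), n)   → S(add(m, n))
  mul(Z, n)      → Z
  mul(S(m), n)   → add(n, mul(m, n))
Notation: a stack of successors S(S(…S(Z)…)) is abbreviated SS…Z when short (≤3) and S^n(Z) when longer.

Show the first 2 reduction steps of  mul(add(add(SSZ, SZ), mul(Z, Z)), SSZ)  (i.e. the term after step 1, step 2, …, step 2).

Answer: after 2 steps: mul(S(add(add(SZ, SZ), mul(Z, Z))), SSZ)

Working:
  start: mul(add(add(SSZ, SZ), mul(Z, Z)), SSZ)
  →1  mul(add(S(add(SZ, SZ)), mul(Z, Z)), SSZ)
  →2  mul(S(add(add(SZ, SZ), mul(Z, Z))), SSZ)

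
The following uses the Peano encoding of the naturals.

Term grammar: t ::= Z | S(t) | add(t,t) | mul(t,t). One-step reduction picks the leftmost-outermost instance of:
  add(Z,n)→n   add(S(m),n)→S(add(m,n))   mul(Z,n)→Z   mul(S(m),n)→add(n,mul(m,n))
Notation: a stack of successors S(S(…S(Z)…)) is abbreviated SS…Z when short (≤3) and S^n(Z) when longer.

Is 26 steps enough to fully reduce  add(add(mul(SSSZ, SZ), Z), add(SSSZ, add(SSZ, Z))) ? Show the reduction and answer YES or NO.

Answer: YES — reaches normal form S^8(Z) in 25 ≤ 26 steps

Working:
  start: add(add(mul(SSSZ, SZ), Z), add(SSSZ, add(SSZ, Z)))
  step 1: add(add(add(SZ, mul(SSZ, SZ)), Z), add(SSSZ, add(SSZ, Z)))
  step 2: add(add(S(add(Z, mul(SSZ, SZ))), Z), add(SSSZ, add(SSZ, Z)))
  step 3: add(S(add(add(Z, mul(SSZ, SZ)), Z)), add(SSSZ, add(SSZ, Z)))
  step 4: S(add(add(add(Z, mul(SSZ, SZ)), Z), add(SSSZ, add(SSZ, Z))))
  step 5: S(add(add(mul(SSZ, SZ), Z), add(SSSZ, add(SSZ, Z))))
  step 6: S(add(add(add(SZ, mul(SZ, SZ)), Z), add(SSSZ, add(SSZ, Z))))
  step 7: S(add(add(S(add(Z, mul(SZ, SZ))), Z), add(SSSZ, add(SSZ, Z))))
  step 8: S(add(S(add(add(Z, mul(SZ, SZ)), Z)), add(SSSZ, add(SSZ, Z))))
  step 9: S(S(add(add(add(Z, mul(SZ, SZ)), Z), add(SSSZ, add(SSZ, Z)))))
  step 10: S(S(add(add(mul(SZ, SZ), Z), add(SSSZ, add(SSZ, Z)))))
  step 11: S(S(add(add(add(SZ, mul(Z, SZ)), Z), add(SSSZ, add(SSZ, Z)))))
  step 12: S(S(add(add(S(add(Z, mul(Z, SZ))), Z), add(SSSZ, add(SSZ, Z)))))
  step 13: S(S(add(S(add(add(Z, mul(Z, SZ)), Z)), add(SSSZ, add(SSZ, Z)))))
  step 14: S(S(S(add(add(add(Z, mul(Z, SZ)), Z), add(SSSZ, add(SSZ, Z))))))
  step 15: S(S(S(add(add(mul(Z, SZ), Z), add(SSSZ, add(SSZ, Z))))))
  step 16: S(S(S(add(add(Z, Z), add(SSSZ, add(SSZ, Z))))))
  step 17: S(S(S(add(Z, add(SSSZ, add(SSZ, Z))))))
  step 18: S(S(S(add(SSSZ, add(SSZ, Z)))))
  step 19: S(S(S(S(add(SSZ, add(SSZ, Z))))))
  step 20: S(S(S(S(S(add(SZ, add(SSZ, Z)))))))
  step 21: S(S(S(S(S(S(add(Z, add(SSZ, Z))))))))
  step 22: S(S(S(S(S(S(add(SSZ, Z)))))))
  step 23: S(S(S(S(S(S(S(add(SZ, Z))))))))
  step 24: S(S(S(S(S(S(S(S(add(Z, Z)))))))))
  step 25: S^8(Z)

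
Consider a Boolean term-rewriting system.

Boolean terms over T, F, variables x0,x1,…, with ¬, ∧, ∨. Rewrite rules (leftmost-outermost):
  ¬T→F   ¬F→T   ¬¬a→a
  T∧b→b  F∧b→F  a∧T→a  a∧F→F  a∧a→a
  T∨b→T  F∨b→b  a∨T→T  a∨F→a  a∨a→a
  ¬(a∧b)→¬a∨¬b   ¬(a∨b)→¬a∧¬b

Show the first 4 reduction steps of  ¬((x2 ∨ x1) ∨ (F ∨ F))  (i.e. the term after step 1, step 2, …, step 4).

Answer: after 4 steps: (¬x2 ∧ ¬x1) ∧ ¬F

Reduction:
  start: ¬((x2 ∨ x1) ∨ (F ∨ F))
  step 1: ¬(x2 ∨ x1) ∧ ¬(F ∨ F)
  step 2: (¬x2 ∧ ¬x1) ∧ ¬(F ∨ F)
  step 3: (¬x2 ∧ ¬x1) ∧ (¬F ∧ ¬F)
  step 4: (¬x2 ∧ ¬x1) ∧ ¬F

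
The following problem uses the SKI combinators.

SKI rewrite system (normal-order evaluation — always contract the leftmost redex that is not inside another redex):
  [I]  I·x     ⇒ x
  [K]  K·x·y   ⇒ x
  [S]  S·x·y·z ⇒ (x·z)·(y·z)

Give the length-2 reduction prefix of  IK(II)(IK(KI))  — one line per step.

Answer: after 2 steps: II

Derivation:
  start: IK(II)(IK(KI))
  step 1: K(II)(IK(KI))
  step 2: II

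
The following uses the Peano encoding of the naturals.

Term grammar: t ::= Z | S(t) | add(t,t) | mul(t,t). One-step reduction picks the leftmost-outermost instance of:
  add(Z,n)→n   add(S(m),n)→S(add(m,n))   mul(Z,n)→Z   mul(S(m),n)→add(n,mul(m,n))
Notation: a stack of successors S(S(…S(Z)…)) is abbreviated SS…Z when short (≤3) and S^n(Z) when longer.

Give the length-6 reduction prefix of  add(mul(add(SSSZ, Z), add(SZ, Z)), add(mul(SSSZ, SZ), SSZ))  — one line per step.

  start: add(mul(add(SSSZ, Z), add(SZ, Z)), add(mul(SSSZ, SZ), SSZ))
  [1] add(mul(S(add(SSZ, Z)), add(SZ, Z)), add(mul(SSSZ, SZ), SSZ))
  [2] add(add(add(SZ, Z), mul(add(SSZ, Z), add(SZ, Z))), add(mul(SSSZ, SZ), SSZ))
  [3] add(add(S(add(Z, Z)), mul(add(SSZ, Z), add(SZ, Z))), add(mul(SSSZ, SZ), SSZ))
  [4] add(S(add(add(Z, Z), mul(add(SSZ, Z), add(SZ, Z)))), add(mul(SSSZ, SZ), SSZ))
  [5] S(add(add(add(Z, Z), mul(add(SSZ, Z), add(SZ, Z))), add(mul(SSSZ, SZ), SSZ)))
  [6] S(add(add(Z, mul(add(SSZ, Z), add(SZ, Z))), add(mul(SSSZ, SZ), SSZ)))

Answer: after 6 steps: S(add(add(Z, mul(add(SSZ, Z), add(SZ, Z))), add(mul(SSSZ, SZ), SSZ)))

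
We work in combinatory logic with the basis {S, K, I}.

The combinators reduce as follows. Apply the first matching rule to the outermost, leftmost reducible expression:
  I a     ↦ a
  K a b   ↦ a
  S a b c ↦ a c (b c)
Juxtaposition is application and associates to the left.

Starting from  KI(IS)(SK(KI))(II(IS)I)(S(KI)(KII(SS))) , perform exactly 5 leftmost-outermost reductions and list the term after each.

  start: KI(IS)(SK(KI))(II(IS)I)(S(KI)(KII(SS)))
  [1] I(SK(KI))(II(IS)I)(S(KI)(KII(SS)))
  [2] SK(KI)(II(IS)I)(S(KI)(KII(SS)))
  [3] K(II(IS)I)(KI(II(IS)I))(S(KI)(KII(SS)))
  [4] II(IS)I(S(KI)(KII(SS)))
  [5] I(IS)I(S(KI)(KII(SS)))

Answer: after 5 steps: I(IS)I(S(KI)(KII(SS)))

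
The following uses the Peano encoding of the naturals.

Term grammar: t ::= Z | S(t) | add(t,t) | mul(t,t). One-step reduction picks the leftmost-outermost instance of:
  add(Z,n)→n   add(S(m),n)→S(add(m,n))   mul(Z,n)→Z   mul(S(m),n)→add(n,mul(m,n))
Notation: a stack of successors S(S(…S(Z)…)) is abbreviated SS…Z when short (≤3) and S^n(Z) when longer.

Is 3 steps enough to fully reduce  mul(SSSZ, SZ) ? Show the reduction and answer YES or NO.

  start: mul(SSSZ, SZ)
  step 1: add(SZ, mul(SSZ, SZ))
  step 2: S(add(Z, mul(SSZ, SZ)))
  step 3: S(mul(SSZ, SZ))

Answer: NO — after 3 steps the term is S(mul(SSZ, SZ)), not yet normal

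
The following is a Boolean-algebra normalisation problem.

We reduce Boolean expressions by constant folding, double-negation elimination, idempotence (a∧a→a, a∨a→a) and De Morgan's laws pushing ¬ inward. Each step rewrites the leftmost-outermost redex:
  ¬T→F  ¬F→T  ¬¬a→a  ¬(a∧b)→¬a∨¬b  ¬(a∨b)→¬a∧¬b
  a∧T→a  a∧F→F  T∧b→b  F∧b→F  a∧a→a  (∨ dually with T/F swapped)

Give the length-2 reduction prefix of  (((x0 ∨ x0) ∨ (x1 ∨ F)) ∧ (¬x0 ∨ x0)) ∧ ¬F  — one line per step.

  start: (((x0 ∨ x0) ∨ (x1 ∨ F)) ∧ (¬x0 ∨ x0)) ∧ ¬F
  →1  ((x0 ∨ (x1 ∨ F)) ∧ (¬x0 ∨ x0)) ∧ ¬F
  →2  ((x0 ∨ x1) ∧ (¬x0 ∨ x0)) ∧ ¬F

Answer: after 2 steps: ((x0 ∨ x1) ∧ (¬x0 ∨ x0)) ∧ ¬F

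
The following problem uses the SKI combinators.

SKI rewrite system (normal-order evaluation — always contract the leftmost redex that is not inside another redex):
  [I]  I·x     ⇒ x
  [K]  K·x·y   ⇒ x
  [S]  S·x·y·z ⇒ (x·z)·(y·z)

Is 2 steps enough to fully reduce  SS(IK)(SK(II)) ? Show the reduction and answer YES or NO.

Answer: NO — after 2 steps the term is S(SKI)(IK(SK(II))), not yet normal

Derivation:
  start: SS(IK)(SK(II))
  step 1: S(SK(II))(IK(SK(II)))
  step 2: S(SKI)(IK(SK(II)))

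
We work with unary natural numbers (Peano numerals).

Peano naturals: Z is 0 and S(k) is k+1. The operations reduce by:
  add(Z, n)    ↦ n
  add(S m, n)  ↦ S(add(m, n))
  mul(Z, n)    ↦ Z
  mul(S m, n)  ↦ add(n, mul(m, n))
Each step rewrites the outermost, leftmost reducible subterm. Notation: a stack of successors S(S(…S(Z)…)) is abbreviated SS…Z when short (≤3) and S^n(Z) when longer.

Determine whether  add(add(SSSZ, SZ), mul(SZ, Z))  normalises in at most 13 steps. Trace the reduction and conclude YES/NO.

  start: add(add(SSSZ, SZ), mul(SZ, Z))
  →1  add(S(add(SSZ, SZ)), mul(SZ, Z))
  →2  S(add(add(SSZ, SZ), mul(SZ, Z)))
  →3  S(add(S(add(SZ, SZ)), mul(SZ, Z)))
  →4  S(S(add(add(SZ, SZ), mul(SZ, Z))))
  →5  S(S(add(S(add(Z, SZ)), mul(SZ, Z))))
  →6  S(S(S(add(add(Z, SZ), mul(SZ, Z)))))
  →7  S(S(S(add(SZ, mul(SZ, Z)))))
  →8  S(S(S(S(add(Z, mul(SZ, Z))))))
  →9  S(S(S(S(mul(SZ, Z)))))
  →10  S(S(S(S(add(Z, mul(Z, Z))))))
  →11  S(S(S(S(mul(Z, Z)))))
  →12  S^4(Z)

Answer: YES — reaches normal form S^4(Z) in 12 ≤ 13 steps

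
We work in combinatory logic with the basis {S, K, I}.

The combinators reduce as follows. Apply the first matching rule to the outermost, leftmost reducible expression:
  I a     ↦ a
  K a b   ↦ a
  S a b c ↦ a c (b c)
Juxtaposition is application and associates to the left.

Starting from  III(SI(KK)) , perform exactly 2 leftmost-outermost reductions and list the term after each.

Answer: after 2 steps: I(SI(KK))

Reduction:
  start: III(SI(KK))
  step 1: II(SI(KK))
  step 2: I(SI(KK))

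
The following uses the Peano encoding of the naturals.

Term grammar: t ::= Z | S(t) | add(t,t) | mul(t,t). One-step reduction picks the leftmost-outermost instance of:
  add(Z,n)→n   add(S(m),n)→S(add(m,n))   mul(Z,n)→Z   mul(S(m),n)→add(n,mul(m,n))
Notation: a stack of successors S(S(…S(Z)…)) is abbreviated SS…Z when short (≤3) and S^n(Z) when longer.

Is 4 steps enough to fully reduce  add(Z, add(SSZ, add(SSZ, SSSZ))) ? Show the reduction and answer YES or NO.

Answer: NO — after 4 steps the term is S(S(add(SSZ, SSSZ))), not yet normal

Reduction:
  start: add(Z, add(SSZ, add(SSZ, SSSZ)))
  [1] add(SSZ, add(SSZ, SSSZ))
  [2] S(add(SZ, add(SSZ, SSSZ)))
  [3] S(S(add(Z, add(SSZ, SSSZ))))
  [4] S(S(add(SSZ, SSSZ)))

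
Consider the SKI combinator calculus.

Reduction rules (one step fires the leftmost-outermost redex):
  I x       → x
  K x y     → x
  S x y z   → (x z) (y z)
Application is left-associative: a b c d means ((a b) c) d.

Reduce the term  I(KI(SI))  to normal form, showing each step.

Answer: normal form = I  (in 2 steps)

Working:
  start: I(KI(SI))
  step 1: KI(SI)
  step 2: I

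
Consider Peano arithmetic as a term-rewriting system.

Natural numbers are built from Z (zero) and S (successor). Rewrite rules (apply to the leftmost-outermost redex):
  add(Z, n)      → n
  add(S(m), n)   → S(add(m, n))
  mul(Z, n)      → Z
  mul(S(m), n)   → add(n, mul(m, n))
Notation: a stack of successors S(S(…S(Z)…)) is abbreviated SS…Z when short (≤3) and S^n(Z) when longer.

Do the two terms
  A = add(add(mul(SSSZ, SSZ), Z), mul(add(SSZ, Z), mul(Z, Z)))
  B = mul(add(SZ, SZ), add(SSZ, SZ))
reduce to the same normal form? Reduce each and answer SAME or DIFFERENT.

Answer: SAME — A ⇓ S^6(Z), B ⇓ S^6(Z)

Reduction:
Term A:
  start: add(add(mul(SSSZ, SSZ), Z), mul(add(SSZ, Z), mul(Z, Z)))
  step 1: add(add(add(SSZ, mul(SSZ, SSZ)), Z), mul(add(SSZ, Z), mul(Z, Z)))
  step 2: add(add(S(add(SZ, mul(SSZ, SSZ))), Z), mul(add(SSZ, Z), mul(Z, Z)))
  step 3: add(S(add(add(SZ, mul(SSZ, SSZ)), Z)), mul(add(SSZ, Z), mul(Z, Z)))
  step 4: S(add(add(add(SZ, mul(SSZ, SSZ)), Z), mul(add(SSZ, Z), mul(Z, Z))))
  step 5: S(add(add(S(add(Z, mul(SSZ, SSZ))), Z), mul(add(SSZ, Z), mul(Z, Z))))
  step 6: S(add(S(add(add(Z, mul(SSZ, SSZ)), Z)), mul(add(SSZ, Z), mul(Z, Z))))
  step 7: S(S(add(add(add(Z, mul(SSZ, SSZ)), Z), mul(add(SSZ, Z), mul(Z, Z)))))
  step 8: S(S(add(add(mul(SSZ, SSZ), Z), mul(add(SSZ, Z), mul(Z, Z)))))
  step 9: S(S(add(add(add(SSZ, mul(SZ, SSZ)), Z), mul(add(SSZ, Z), mul(Z, Z)))))
  step 10: S(S(add(add(S(add(SZ, mul(SZ, SSZ))), Z), mul(add(SSZ, Z), mul(Z, Z)))))
  step 11: S(S(add(S(add(add(SZ, mul(SZ, SSZ)), Z)), mul(add(SSZ, Z), mul(Z, Z)))))
  step 12: S(S(S(add(add(add(SZ, mul(SZ, SSZ)), Z), mul(add(SSZ, Z), mul(Z, Z))))))
  step 13: S(S(S(add(add(S(add(Z, mul(SZ, SSZ))), Z), mul(add(SSZ, Z), mul(Z, Z))))))
  step 14: S(S(S(add(S(add(add(Z, mul(SZ, SSZ)), Z)), mul(add(SSZ, Z), mul(Z, Z))))))
  step 15: S(S(S(S(add(add(add(Z, mul(SZ, SSZ)), Z), mul(add(SSZ, Z), mul(Z, Z)))))))
  step 16: S(S(S(S(add(add(mul(SZ, SSZ), Z), mul(add(SSZ, Z), mul(Z, Z)))))))
  step 17: S(S(S(S(add(add(add(SSZ, mul(Z, SSZ)), Z), mul(add(SSZ, Z), mul(Z, Z)))))))
  step 18: S(S(S(S(add(add(S(add(SZ, mul(Z, SSZ))), Z), mul(add(SSZ, Z), mul(Z, Z)))))))
  step 19: S(S(S(S(add(S(add(add(SZ, mul(Z, SSZ)), Z)), mul(add(SSZ, Z), mul(Z, Z)))))))
  step 20: S(S(S(S(S(add(add(add(SZ, mul(Z, SSZ)), Z), mul(add(SSZ, Z), mul(Z, Z))))))))
  step 21: S(S(S(S(S(add(add(S(add(Z, mul(Z, SSZ))), Z), mul(add(SSZ, Z), mul(Z, Z))))))))
  step 22: S(S(S(S(S(add(S(add(add(Z, mul(Z, SSZ)), Z)), mul(add(SSZ, Z), mul(Z, Z))))))))
  step 23: S(S(S(S(S(S(add(add(add(Z, mul(Z, SSZ)), Z), mul(add(SSZ, Z), mul(Z, Z)))))))))
  step 24: S(S(S(S(S(S(add(add(mul(Z, SSZ), Z), mul(add(SSZ, Z), mul(Z, Z)))))))))
  step 25: S(S(S(S(S(S(add(add(Z, Z), mul(add(SSZ, Z), mul(Z, Z)))))))))
  step 26: S(S(S(S(S(S(add(Z, mul(add(SSZ, Z), mul(Z, Z)))))))))
  step 27: S(S(S(S(S(S(mul(add(SSZ, Z), mul(Z, Z))))))))
  step 28: S(S(S(S(S(S(mul(S(add(SZ, Z)), mul(Z, Z))))))))
  step 29: S(S(S(S(S(S(add(mul(Z, Z), mul(add(SZ, Z), mul(Z, Z)))))))))
  step 30: S(S(S(S(S(S(add(Z, mul(add(SZ, Z), mul(Z, Z)))))))))
  step 31: S(S(S(S(S(S(mul(add(SZ, Z), mul(Z, Z))))))))
  step 32: S(S(S(S(S(S(mul(S(add(Z, Z)), mul(Z, Z))))))))
  step 33: S(S(S(S(S(S(add(mul(Z, Z), mul(add(Z, Z), mul(Z, Z)))))))))
  step 34: S(S(S(S(S(S(add(Z, mul(add(Z, Z), mul(Z, Z)))))))))
  step 35: S(S(S(S(S(S(mul(add(Z, Z), mul(Z, Z))))))))
  step 36: S(S(S(S(S(S(mul(Z, mul(Z, Z))))))))
  step 37: S^6(Z)

Term B:
  start: mul(add(SZ, SZ), add(SSZ, SZ))
  step 1: mul(S(add(Z, SZ)), add(SSZ, SZ))
  step 2: add(add(SSZ, SZ), mul(add(Z, SZ), add(SSZ, SZ)))
  step 3: add(S(add(SZ, SZ)), mul(add(Z, SZ), add(SSZ, SZ)))
  step 4: S(add(add(SZ, SZ), mul(add(Z, SZ), add(SSZ, SZ))))
  step 5: S(add(S(add(Z, SZ)), mul(add(Z, SZ), add(SSZ, SZ))))
  step 6: S(S(add(add(Z, SZ), mul(add(Z, SZ), add(SSZ, SZ)))))
  step 7: S(S(add(SZ, mul(add(Z, SZ), add(SSZ, SZ)))))
  step 8: S(S(S(add(Z, mul(add(Z, SZ), add(SSZ, SZ))))))
  step 9: S(S(S(mul(add(Z, SZ), add(SSZ, SZ)))))
  step 10: S(S(S(mul(SZ, add(SSZ, SZ)))))
  step 11: S(S(S(add(add(SSZ, SZ), mul(Z, add(SSZ, SZ))))))
  step 12: S(S(S(add(S(add(SZ, SZ)), mul(Z, add(SSZ, SZ))))))
  step 13: S(S(S(S(add(add(SZ, SZ), mul(Z, add(SSZ, SZ)))))))
  step 14: S(S(S(S(add(S(add(Z, SZ)), mul(Z, add(SSZ, SZ)))))))
  step 15: S(S(S(S(S(add(add(Z, SZ), mul(Z, add(SSZ, SZ))))))))
  step 16: S(S(S(S(S(add(SZ, mul(Z, add(SSZ, SZ))))))))
  step 17: S(S(S(S(S(S(add(Z, mul(Z, add(SSZ, SZ)))))))))
  step 18: S(S(S(S(S(S(mul(Z, add(SSZ, SZ))))))))
  step 19: S^6(Z)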